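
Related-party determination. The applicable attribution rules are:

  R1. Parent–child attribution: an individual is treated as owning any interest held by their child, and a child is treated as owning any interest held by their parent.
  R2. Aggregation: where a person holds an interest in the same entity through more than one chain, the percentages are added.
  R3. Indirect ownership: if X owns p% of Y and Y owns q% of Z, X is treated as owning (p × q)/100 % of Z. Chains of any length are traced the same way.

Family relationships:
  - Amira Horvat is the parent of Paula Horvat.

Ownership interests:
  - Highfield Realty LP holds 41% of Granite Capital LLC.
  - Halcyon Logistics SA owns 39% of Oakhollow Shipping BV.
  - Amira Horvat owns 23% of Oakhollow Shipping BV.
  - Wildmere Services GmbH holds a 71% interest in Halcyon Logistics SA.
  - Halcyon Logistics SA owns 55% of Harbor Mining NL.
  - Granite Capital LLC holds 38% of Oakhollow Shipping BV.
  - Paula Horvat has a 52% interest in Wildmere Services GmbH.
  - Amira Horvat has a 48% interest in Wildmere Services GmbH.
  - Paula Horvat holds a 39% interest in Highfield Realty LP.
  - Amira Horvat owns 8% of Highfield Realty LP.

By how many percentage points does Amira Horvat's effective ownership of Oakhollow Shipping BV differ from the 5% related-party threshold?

53.0126

By parent–child attribution (R1), Amira Horvat is treated as also owning Paula Horvat's interest in Highfield Realty LP, giving 8% + 39% = 47%.
By parent–child attribution (R1), Amira Horvat is treated as also owning Paula Horvat's interest in Wildmere Services GmbH, giving 48% + 52% = 100%.
Chain via Highfield Realty LP → Granite Capital LLC (R3): 47% × 41% × 38% = 7.3226% of Oakhollow Shipping BV.
Chain via Wildmere Services GmbH → Halcyon Logistics SA (R3): 100% × 71% × 39% = 27.69% of Oakhollow Shipping BV.
Direct interest in Oakhollow Shipping BV: 23%.
Aggregating (R2): 7.3226% + 27.69% + 23% = 58.0126%.
58.0126% exceeds the 5% threshold by 53.0126 percentage points.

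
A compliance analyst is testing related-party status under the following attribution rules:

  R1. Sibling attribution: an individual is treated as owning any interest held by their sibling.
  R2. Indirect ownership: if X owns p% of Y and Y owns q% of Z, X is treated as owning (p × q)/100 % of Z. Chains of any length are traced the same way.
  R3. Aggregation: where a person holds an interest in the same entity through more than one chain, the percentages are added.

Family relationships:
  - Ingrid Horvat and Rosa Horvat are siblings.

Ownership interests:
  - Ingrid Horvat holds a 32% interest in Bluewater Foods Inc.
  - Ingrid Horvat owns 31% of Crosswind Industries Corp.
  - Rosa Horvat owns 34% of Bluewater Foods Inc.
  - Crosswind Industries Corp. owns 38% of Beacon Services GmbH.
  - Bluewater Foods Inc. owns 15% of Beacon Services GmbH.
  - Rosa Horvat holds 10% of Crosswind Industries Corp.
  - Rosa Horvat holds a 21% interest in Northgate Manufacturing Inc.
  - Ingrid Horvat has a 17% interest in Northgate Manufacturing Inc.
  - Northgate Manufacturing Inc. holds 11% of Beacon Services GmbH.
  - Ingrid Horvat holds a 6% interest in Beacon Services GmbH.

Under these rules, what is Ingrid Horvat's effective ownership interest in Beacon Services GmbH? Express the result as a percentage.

By sibling attribution (R1), Ingrid Horvat is treated as also owning Rosa Horvat's interest in Bluewater Foods Inc, giving 32% + 34% = 66%.
By sibling attribution (R1), Ingrid Horvat is treated as also owning Rosa Horvat's interest in Crosswind Industries Corp, giving 31% + 10% = 41%.
By sibling attribution (R1), Ingrid Horvat is treated as also owning Rosa Horvat's interest in Northgate Manufacturing Inc, giving 17% + 21% = 38%.
Chain via Bluewater Foods Inc. (R2): 66% × 15% = 9.9% of Beacon Services GmbH.
Chain via Crosswind Industries Corp. (R2): 41% × 38% = 15.58% of Beacon Services GmbH.
Chain via Northgate Manufacturing Inc. (R2): 38% × 11% = 4.18% of Beacon Services GmbH.
Direct interest in Beacon Services GmbH: 6%.
Aggregating (R3): 9.9% + 15.58% + 4.18% + 6% = 35.66%.

35.66%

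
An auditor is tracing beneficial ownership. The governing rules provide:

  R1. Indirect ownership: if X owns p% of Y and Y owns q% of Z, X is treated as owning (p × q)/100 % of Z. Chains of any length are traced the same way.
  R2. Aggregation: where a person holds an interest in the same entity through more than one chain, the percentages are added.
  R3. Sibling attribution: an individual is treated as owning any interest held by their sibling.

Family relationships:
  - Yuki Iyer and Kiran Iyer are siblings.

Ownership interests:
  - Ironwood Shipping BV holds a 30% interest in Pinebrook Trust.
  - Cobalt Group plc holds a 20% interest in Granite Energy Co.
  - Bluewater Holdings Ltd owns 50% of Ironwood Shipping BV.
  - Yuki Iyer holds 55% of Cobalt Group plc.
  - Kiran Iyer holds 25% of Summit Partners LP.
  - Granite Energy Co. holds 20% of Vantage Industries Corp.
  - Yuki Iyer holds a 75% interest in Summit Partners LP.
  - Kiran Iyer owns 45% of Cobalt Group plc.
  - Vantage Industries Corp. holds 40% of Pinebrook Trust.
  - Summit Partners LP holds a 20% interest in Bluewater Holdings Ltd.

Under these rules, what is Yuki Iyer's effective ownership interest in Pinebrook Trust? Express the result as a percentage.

By sibling attribution (R3), Yuki Iyer is treated as also owning Kiran Iyer's interest in Cobalt Group plc, giving 55% + 45% = 100%.
By sibling attribution (R3), Yuki Iyer is treated as also owning Kiran Iyer's interest in Summit Partners LP, giving 75% + 25% = 100%.
Chain via Cobalt Group plc → Granite Energy Co. → Vantage Industries Corp. (R1): 100% × 20% × 20% × 40% = 1.6% of Pinebrook Trust.
Chain via Summit Partners LP → Bluewater Holdings Ltd → Ironwood Shipping BV (R1): 100% × 20% × 50% × 30% = 3% of Pinebrook Trust.
Aggregating (R2): 1.6% + 3% = 4.6%.

4.6%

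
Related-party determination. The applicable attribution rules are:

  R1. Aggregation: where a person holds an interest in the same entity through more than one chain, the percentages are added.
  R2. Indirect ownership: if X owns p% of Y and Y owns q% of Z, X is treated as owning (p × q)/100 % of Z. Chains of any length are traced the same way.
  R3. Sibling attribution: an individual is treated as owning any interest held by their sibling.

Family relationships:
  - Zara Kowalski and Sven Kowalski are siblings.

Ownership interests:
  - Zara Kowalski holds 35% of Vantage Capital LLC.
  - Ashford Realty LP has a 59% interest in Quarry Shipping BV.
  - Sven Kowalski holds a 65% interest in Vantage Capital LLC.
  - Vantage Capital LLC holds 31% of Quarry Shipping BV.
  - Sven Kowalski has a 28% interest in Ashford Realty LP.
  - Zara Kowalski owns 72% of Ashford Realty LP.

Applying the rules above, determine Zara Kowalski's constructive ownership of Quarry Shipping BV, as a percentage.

By sibling attribution (R3), Zara Kowalski is treated as also owning Sven Kowalski's interest in Vantage Capital LLC, giving 35% + 65% = 100%.
By sibling attribution (R3), Zara Kowalski is treated as also owning Sven Kowalski's interest in Ashford Realty LP, giving 72% + 28% = 100%.
Chain via Vantage Capital LLC (R2): 100% × 31% = 31% of Quarry Shipping BV.
Chain via Ashford Realty LP (R2): 100% × 59% = 59% of Quarry Shipping BV.
Aggregating (R1): 31% + 59% = 90%.

90%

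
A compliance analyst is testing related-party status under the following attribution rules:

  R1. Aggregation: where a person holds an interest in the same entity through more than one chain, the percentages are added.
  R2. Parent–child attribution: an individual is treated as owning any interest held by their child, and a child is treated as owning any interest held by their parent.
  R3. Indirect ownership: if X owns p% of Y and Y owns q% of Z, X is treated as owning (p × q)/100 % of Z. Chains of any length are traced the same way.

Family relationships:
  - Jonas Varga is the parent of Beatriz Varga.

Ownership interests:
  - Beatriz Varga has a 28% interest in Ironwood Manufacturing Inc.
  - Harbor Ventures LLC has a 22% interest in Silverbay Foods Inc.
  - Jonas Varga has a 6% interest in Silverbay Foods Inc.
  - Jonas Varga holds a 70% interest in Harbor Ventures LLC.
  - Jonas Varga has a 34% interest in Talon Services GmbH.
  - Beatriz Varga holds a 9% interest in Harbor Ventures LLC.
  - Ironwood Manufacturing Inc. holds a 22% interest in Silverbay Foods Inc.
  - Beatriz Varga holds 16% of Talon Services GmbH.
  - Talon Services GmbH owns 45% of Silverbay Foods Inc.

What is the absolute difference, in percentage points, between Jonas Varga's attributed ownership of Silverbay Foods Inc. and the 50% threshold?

2.04

By parent–child attribution (R2), Jonas Varga is treated as also owning Beatriz Varga's interest in Harbor Ventures LLC, giving 70% + 9% = 79%.
By parent–child attribution (R2), Jonas Varga is treated as also owning Beatriz Varga's interest in Talon Services GmbH, giving 34% + 16% = 50%.
By parent–child attribution (R2), Jonas Varga is treated as owning Beatriz Varga's 28% interest in Ironwood Manufacturing Inc.
Chain via Harbor Ventures LLC (R3): 79% × 22% = 17.38% of Silverbay Foods Inc.
Chain via Talon Services GmbH (R3): 50% × 45% = 22.5% of Silverbay Foods Inc.
Direct interest in Silverbay Foods Inc: 6%.
Chain via Ironwood Manufacturing Inc. (R3): 28% × 22% = 6.16% of Silverbay Foods Inc.
Aggregating (R1): 17.38% + 22.5% + 6% + 6.16% = 52.04%.
52.04% exceeds the 50% threshold by 2.04 percentage points.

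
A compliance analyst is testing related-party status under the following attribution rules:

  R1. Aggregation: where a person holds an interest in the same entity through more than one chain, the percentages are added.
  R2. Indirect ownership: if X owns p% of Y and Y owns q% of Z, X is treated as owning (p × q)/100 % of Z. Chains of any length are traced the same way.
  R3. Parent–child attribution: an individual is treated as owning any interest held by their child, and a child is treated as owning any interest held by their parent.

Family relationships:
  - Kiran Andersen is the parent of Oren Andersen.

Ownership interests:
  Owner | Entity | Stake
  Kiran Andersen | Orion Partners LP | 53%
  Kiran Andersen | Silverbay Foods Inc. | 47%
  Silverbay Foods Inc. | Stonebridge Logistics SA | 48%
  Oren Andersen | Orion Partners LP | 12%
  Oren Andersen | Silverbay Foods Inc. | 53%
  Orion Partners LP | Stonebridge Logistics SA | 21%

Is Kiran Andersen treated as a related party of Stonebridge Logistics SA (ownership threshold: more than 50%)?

Yes

By parent–child attribution (R3), Kiran Andersen is treated as also owning Oren Andersen's interest in Orion Partners LP, giving 53% + 12% = 65%.
By parent–child attribution (R3), Kiran Andersen is treated as also owning Oren Andersen's interest in Silverbay Foods Inc, giving 47% + 53% = 100%.
Chain via Orion Partners LP (R2): 65% × 21% = 13.65% of Stonebridge Logistics SA.
Chain via Silverbay Foods Inc. (R2): 100% × 48% = 48% of Stonebridge Logistics SA.
Aggregating (R1): 13.65% + 48% = 61.65%.
61.65% exceeds the 50% threshold, so Kiran is a related party to Stonebridge Logistics SA.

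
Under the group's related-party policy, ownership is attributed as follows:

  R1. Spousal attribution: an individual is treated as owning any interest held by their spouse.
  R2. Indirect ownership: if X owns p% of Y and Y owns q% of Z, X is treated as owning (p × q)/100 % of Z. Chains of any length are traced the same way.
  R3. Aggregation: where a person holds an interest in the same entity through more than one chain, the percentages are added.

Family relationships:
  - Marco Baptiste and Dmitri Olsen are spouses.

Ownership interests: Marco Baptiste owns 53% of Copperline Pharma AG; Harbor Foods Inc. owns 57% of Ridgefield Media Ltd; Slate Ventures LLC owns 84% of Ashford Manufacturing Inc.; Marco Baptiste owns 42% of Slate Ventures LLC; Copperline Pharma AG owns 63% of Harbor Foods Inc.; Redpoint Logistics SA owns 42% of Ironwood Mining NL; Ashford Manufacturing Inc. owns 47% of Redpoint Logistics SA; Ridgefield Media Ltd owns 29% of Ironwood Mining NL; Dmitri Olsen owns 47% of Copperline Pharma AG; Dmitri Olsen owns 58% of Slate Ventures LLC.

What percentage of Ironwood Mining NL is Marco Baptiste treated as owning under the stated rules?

26.9955%

By spousal attribution (R1), Marco Baptiste is treated as also owning Dmitri Olsen's interest in Slate Ventures LLC, giving 42% + 58% = 100%.
By spousal attribution (R1), Marco Baptiste is treated as also owning Dmitri Olsen's interest in Copperline Pharma AG, giving 53% + 47% = 100%.
Chain via Slate Ventures LLC → Ashford Manufacturing Inc. → Redpoint Logistics SA (R2): 100% × 84% × 47% × 42% = 16.5816% of Ironwood Mining NL.
Chain via Copperline Pharma AG → Harbor Foods Inc. → Ridgefield Media Ltd (R2): 100% × 63% × 57% × 29% = 10.4139% of Ironwood Mining NL.
Aggregating (R3): 16.5816% + 10.4139% = 26.9955%.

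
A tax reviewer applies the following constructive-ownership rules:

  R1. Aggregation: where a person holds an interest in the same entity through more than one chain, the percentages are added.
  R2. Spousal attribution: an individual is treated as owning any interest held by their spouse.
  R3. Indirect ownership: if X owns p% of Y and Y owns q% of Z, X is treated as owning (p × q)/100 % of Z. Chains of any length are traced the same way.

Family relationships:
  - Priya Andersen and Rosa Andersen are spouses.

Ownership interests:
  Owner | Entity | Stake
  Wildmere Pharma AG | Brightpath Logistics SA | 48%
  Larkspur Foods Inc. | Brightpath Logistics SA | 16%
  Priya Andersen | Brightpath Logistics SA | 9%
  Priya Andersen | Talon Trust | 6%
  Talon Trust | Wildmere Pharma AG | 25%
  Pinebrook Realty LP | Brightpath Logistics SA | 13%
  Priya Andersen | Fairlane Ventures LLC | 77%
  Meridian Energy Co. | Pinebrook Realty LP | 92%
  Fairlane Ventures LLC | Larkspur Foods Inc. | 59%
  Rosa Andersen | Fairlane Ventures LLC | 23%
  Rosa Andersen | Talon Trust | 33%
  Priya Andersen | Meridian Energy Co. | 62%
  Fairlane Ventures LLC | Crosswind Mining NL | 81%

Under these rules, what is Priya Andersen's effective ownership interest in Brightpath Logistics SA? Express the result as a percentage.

By spousal attribution (R2), Priya Andersen is treated as also owning Rosa Andersen's interest in Talon Trust, giving 6% + 33% = 39%.
By spousal attribution (R2), Priya Andersen is treated as also owning Rosa Andersen's interest in Fairlane Ventures LLC, giving 77% + 23% = 100%.
Chain via Talon Trust → Wildmere Pharma AG (R3): 39% × 25% × 48% = 4.68% of Brightpath Logistics SA.
Chain via Fairlane Ventures LLC → Larkspur Foods Inc. (R3): 100% × 59% × 16% = 9.44% of Brightpath Logistics SA.
Chain via Meridian Energy Co. → Pinebrook Realty LP (R3): 62% × 92% × 13% = 7.4152% of Brightpath Logistics SA.
Direct interest in Brightpath Logistics SA: 9%.
Aggregating (R1): 4.68% + 9.44% + 7.4152% + 9% = 30.5352%.

30.5352%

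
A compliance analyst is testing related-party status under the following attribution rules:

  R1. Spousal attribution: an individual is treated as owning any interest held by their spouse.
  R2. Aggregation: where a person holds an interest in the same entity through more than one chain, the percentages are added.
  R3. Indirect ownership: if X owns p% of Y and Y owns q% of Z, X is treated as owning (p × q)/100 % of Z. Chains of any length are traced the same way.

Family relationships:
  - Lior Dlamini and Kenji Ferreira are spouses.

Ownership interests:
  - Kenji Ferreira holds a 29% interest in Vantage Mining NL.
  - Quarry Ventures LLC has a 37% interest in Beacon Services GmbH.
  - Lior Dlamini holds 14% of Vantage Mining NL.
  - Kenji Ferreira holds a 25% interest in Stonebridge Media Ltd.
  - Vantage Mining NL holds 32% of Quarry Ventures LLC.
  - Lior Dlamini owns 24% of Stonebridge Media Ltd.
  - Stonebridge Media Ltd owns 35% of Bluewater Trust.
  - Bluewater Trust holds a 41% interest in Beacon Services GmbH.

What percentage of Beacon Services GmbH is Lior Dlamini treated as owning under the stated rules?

By spousal attribution (R1), Lior Dlamini is treated as also owning Kenji Ferreira's interest in Stonebridge Media Ltd, giving 24% + 25% = 49%.
By spousal attribution (R1), Lior Dlamini is treated as also owning Kenji Ferreira's interest in Vantage Mining NL, giving 14% + 29% = 43%.
Chain via Stonebridge Media Ltd → Bluewater Trust (R3): 49% × 35% × 41% = 7.0315% of Beacon Services GmbH.
Chain via Vantage Mining NL → Quarry Ventures LLC (R3): 43% × 32% × 37% = 5.0912% of Beacon Services GmbH.
Aggregating (R2): 7.0315% + 5.0912% = 12.1227%.

12.1227%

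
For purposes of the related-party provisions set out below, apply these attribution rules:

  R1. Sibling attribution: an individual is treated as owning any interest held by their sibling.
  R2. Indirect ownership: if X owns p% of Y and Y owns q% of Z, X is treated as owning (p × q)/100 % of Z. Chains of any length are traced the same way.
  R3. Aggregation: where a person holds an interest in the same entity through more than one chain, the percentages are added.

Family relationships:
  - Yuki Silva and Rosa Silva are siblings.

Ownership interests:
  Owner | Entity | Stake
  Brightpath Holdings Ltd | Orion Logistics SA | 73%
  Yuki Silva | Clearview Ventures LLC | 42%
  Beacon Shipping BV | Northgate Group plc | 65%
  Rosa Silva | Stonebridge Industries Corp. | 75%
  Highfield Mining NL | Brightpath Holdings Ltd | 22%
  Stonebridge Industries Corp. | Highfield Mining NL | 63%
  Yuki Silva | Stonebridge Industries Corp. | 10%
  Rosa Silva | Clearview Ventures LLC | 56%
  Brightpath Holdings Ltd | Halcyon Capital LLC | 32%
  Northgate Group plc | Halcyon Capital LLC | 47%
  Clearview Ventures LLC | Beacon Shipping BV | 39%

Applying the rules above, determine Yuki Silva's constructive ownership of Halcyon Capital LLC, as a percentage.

15.44613%

By sibling attribution (R1), Yuki Silva is treated as also owning Rosa Silva's interest in Stonebridge Industries Corp, giving 10% + 75% = 85%.
By sibling attribution (R1), Yuki Silva is treated as also owning Rosa Silva's interest in Clearview Ventures LLC, giving 42% + 56% = 98%.
Chain via Stonebridge Industries Corp. → Highfield Mining NL → Brightpath Holdings Ltd (R2): 85% × 63% × 22% × 32% = 3.76992% of Halcyon Capital LLC.
Chain via Clearview Ventures LLC → Beacon Shipping BV → Northgate Group plc (R2): 98% × 39% × 65% × 47% = 11.67621% of Halcyon Capital LLC.
Aggregating (R3): 3.76992% + 11.67621% = 15.44613%.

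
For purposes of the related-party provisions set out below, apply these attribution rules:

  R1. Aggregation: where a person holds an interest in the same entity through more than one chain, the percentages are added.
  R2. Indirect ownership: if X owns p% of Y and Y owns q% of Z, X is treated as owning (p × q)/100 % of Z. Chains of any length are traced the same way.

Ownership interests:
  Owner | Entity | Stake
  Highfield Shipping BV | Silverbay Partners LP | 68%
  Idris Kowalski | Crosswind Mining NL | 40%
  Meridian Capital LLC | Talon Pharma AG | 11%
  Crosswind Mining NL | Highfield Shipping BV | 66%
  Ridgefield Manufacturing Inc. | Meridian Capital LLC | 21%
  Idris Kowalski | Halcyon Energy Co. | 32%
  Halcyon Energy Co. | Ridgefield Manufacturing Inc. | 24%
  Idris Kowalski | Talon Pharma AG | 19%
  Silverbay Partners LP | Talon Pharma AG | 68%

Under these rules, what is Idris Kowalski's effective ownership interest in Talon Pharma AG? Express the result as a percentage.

31.384768%

Chain via Crosswind Mining NL → Highfield Shipping BV → Silverbay Partners LP (R2): 40% × 66% × 68% × 68% = 12.20736% of Talon Pharma AG.
Chain via Halcyon Energy Co. → Ridgefield Manufacturing Inc. → Meridian Capital LLC (R2): 32% × 24% × 21% × 11% = 0.177408% of Talon Pharma AG.
Direct interest in Talon Pharma AG: 19%.
Aggregating (R1): 12.20736% + 0.177408% + 19% = 31.384768%.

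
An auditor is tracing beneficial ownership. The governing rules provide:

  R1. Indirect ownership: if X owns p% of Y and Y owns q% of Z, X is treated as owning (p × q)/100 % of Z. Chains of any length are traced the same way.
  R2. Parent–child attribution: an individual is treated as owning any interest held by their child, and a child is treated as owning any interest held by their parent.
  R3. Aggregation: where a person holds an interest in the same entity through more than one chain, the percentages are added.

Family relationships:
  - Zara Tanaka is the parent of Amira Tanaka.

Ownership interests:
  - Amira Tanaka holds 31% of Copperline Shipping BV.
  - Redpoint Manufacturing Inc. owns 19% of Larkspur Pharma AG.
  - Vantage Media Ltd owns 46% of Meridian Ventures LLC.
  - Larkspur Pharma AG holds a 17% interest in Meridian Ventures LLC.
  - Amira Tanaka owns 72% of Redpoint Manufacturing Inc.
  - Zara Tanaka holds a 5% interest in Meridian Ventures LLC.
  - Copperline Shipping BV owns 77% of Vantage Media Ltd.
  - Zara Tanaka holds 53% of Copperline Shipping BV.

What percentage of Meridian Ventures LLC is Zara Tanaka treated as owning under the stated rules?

By parent–child attribution (R2), Zara Tanaka is treated as also owning Amira Tanaka's interest in Copperline Shipping BV, giving 53% + 31% = 84%.
By parent–child attribution (R2), Zara Tanaka is treated as owning Amira Tanaka's 72% interest in Redpoint Manufacturing Inc.
Chain via Copperline Shipping BV → Vantage Media Ltd (R1): 84% × 77% × 46% = 29.7528% of Meridian Ventures LLC.
Direct interest in Meridian Ventures LLC: 5%.
Chain via Redpoint Manufacturing Inc. → Larkspur Pharma AG (R1): 72% × 19% × 17% = 2.3256% of Meridian Ventures LLC.
Aggregating (R3): 29.7528% + 5% + 2.3256% = 37.0784%.

37.0784%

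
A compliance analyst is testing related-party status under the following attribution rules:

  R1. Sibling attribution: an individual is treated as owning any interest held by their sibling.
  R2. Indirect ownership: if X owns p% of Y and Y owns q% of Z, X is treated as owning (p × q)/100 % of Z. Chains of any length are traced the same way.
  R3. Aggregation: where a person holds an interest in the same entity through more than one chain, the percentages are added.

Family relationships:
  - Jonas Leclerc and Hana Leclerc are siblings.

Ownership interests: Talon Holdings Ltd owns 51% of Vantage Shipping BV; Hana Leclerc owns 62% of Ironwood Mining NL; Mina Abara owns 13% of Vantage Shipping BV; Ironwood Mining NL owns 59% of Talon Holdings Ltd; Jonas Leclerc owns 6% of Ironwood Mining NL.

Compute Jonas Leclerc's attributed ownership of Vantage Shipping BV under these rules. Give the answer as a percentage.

20.4612%

By sibling attribution (R1), Jonas Leclerc is treated as also owning Hana Leclerc's interest in Ironwood Mining NL, giving 6% + 62% = 68%.
Chain via Ironwood Mining NL → Talon Holdings Ltd (R2): 68% × 59% × 51% = 20.4612% of Vantage Shipping BV.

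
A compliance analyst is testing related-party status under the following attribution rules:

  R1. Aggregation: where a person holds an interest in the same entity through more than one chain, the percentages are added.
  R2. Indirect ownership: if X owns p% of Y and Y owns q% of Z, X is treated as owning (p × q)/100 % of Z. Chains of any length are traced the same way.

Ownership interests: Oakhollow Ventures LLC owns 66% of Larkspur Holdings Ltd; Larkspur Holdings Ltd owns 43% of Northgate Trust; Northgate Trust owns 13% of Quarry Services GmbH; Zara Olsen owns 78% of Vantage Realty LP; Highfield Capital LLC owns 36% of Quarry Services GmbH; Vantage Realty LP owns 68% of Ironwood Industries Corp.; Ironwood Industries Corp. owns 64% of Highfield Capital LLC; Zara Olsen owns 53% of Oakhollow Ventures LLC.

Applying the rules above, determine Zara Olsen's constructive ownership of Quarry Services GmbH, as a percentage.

Chain via Vantage Realty LP → Ironwood Industries Corp. → Highfield Capital LLC (R2): 78% × 68% × 64% × 36% = 12.220416% of Quarry Services GmbH.
Chain via Oakhollow Ventures LLC → Larkspur Holdings Ltd → Northgate Trust (R2): 53% × 66% × 43% × 13% = 1.955382% of Quarry Services GmbH.
Aggregating (R1): 12.220416% + 1.955382% = 14.175798%.

14.175798%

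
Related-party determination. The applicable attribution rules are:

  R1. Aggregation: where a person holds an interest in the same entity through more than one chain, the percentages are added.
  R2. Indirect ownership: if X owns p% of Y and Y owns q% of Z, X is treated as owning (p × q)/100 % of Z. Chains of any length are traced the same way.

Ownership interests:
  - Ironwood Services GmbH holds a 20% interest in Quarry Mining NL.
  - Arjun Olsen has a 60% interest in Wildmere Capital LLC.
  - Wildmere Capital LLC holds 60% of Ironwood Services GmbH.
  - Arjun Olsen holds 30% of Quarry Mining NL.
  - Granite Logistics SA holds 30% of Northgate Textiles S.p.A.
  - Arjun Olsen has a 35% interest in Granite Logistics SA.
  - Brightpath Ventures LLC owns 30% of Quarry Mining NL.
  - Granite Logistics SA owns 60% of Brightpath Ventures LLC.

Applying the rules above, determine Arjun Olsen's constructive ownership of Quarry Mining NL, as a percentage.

Chain via Wildmere Capital LLC → Ironwood Services GmbH (R2): 60% × 60% × 20% = 7.2% of Quarry Mining NL.
Chain via Granite Logistics SA → Brightpath Ventures LLC (R2): 35% × 60% × 30% = 6.3% of Quarry Mining NL.
Direct interest in Quarry Mining NL: 30%.
Aggregating (R1): 7.2% + 6.3% + 30% = 43.5%.

43.5%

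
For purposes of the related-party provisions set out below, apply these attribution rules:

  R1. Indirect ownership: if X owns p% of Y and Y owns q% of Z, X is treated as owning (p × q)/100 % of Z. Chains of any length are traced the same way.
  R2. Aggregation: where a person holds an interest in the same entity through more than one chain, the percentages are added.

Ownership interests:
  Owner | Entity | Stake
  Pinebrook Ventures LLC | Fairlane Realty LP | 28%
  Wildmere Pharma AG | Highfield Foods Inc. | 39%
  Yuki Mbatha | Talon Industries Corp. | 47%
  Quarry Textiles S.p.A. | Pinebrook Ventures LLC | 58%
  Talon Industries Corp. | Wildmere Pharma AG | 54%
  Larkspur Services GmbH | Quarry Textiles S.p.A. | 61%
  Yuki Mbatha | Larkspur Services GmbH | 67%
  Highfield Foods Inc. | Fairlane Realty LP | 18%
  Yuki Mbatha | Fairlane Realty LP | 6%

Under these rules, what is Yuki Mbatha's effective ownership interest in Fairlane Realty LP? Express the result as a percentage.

14.418964%

Chain via Talon Industries Corp. → Wildmere Pharma AG → Highfield Foods Inc. (R1): 47% × 54% × 39% × 18% = 1.781676% of Fairlane Realty LP.
Chain via Larkspur Services GmbH → Quarry Textiles S.p.A. → Pinebrook Ventures LLC (R1): 67% × 61% × 58% × 28% = 6.637288% of Fairlane Realty LP.
Direct interest in Fairlane Realty LP: 6%.
Aggregating (R2): 1.781676% + 6.637288% + 6% = 14.418964%.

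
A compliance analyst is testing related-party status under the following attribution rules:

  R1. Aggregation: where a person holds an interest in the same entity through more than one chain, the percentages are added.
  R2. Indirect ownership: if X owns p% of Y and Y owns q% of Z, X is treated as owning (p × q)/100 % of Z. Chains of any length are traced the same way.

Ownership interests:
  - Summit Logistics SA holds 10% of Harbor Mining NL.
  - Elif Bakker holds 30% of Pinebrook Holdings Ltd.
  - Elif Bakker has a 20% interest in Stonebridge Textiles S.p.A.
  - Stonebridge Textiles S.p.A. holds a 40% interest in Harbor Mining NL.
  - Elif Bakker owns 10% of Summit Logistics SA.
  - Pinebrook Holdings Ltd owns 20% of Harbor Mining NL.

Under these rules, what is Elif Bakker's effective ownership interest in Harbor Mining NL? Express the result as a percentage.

Chain via Pinebrook Holdings Ltd (R2): 30% × 20% = 6% of Harbor Mining NL.
Chain via Stonebridge Textiles S.p.A. (R2): 20% × 40% = 8% of Harbor Mining NL.
Chain via Summit Logistics SA (R2): 10% × 10% = 1% of Harbor Mining NL.
Aggregating (R1): 6% + 8% + 1% = 15%.

15%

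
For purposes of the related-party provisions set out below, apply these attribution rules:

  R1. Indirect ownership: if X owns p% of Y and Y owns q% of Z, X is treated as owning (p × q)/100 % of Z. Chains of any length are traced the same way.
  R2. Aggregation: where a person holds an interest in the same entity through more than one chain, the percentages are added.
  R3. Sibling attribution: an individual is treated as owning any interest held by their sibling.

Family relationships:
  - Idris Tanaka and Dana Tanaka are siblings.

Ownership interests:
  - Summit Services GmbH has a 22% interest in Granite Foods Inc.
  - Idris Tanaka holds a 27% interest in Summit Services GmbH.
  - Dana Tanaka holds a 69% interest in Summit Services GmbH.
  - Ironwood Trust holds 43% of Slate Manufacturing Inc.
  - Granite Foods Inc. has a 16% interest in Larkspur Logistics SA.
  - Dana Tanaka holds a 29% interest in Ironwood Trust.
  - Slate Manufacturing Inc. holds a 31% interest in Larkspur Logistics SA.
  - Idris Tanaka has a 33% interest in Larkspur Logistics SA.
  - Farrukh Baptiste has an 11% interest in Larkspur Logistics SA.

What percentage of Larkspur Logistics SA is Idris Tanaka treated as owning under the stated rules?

40.2449%

By sibling attribution (R3), Idris Tanaka is treated as also owning Dana Tanaka's interest in Summit Services GmbH, giving 27% + 69% = 96%.
By sibling attribution (R3), Idris Tanaka is treated as owning Dana Tanaka's 29% interest in Ironwood Trust.
Chain via Summit Services GmbH → Granite Foods Inc. (R1): 96% × 22% × 16% = 3.3792% of Larkspur Logistics SA.
Direct interest in Larkspur Logistics SA: 33%.
Chain via Ironwood Trust → Slate Manufacturing Inc. (R1): 29% × 43% × 31% = 3.8657% of Larkspur Logistics SA.
Aggregating (R2): 3.3792% + 33% + 3.8657% = 40.2449%.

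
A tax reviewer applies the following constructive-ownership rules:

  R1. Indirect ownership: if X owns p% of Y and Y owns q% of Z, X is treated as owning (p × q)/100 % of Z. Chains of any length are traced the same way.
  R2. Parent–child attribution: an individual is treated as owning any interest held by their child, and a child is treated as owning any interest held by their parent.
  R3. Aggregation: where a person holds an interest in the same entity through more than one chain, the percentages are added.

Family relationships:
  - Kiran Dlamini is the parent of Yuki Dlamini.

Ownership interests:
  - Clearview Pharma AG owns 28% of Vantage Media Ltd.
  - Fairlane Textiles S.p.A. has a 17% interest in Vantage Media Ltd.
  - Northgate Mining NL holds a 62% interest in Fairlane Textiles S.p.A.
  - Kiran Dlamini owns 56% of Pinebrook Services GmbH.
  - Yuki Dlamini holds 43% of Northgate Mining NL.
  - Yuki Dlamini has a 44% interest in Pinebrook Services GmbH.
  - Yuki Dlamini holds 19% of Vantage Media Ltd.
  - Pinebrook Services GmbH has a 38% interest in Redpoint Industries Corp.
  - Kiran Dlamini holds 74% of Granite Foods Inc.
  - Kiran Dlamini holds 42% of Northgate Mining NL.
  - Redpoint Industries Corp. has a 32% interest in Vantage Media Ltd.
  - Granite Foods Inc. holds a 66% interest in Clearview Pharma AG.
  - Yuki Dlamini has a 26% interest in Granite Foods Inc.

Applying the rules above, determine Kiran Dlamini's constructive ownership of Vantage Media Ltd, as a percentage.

By parent–child attribution (R2), Kiran Dlamini is treated as also owning Yuki Dlamini's interest in Granite Foods Inc, giving 74% + 26% = 100%.
By parent–child attribution (R2), Kiran Dlamini is treated as also owning Yuki Dlamini's interest in Pinebrook Services GmbH, giving 56% + 44% = 100%.
By parent–child attribution (R2), Kiran Dlamini is treated as also owning Yuki Dlamini's interest in Northgate Mining NL, giving 42% + 43% = 85%.
By parent–child attribution (R2), Kiran Dlamini is treated as owning Yuki Dlamini's 19% interest in Vantage Media Ltd.
Chain via Granite Foods Inc. → Clearview Pharma AG (R1): 100% × 66% × 28% = 18.48% of Vantage Media Ltd.
Chain via Pinebrook Services GmbH → Redpoint Industries Corp. (R1): 100% × 38% × 32% = 12.16% of Vantage Media Ltd.
Chain via Northgate Mining NL → Fairlane Textiles S.p.A. (R1): 85% × 62% × 17% = 8.959% of Vantage Media Ltd.
Direct interest in Vantage Media Ltd: 19%.
Aggregating (R3): 18.48% + 12.16% + 8.959% + 19% = 58.599%.

58.599%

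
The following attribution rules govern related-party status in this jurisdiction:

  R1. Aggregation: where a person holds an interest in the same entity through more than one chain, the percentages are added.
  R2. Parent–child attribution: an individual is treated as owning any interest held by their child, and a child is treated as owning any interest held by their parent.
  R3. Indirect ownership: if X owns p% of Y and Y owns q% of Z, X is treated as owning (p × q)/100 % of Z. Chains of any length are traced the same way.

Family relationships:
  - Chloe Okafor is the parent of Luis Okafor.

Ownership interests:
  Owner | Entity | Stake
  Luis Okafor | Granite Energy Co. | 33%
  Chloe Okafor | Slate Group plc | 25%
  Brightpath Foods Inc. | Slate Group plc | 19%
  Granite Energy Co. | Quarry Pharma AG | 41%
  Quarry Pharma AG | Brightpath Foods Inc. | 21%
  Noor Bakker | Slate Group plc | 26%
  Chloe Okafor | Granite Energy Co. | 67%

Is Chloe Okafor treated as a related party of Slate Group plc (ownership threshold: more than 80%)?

By parent–child attribution (R2), Chloe Okafor is treated as also owning Luis Okafor's interest in Granite Energy Co, giving 67% + 33% = 100%.
Chain via Granite Energy Co. → Quarry Pharma AG → Brightpath Foods Inc. (R3): 100% × 41% × 21% × 19% = 1.6359% of Slate Group plc.
Direct interest in Slate Group plc: 25%.
Aggregating (R1): 1.6359% + 25% = 26.6359%.
26.6359% does not exceed the 80% threshold, so Chloe is not a related party to Slate Group plc.

No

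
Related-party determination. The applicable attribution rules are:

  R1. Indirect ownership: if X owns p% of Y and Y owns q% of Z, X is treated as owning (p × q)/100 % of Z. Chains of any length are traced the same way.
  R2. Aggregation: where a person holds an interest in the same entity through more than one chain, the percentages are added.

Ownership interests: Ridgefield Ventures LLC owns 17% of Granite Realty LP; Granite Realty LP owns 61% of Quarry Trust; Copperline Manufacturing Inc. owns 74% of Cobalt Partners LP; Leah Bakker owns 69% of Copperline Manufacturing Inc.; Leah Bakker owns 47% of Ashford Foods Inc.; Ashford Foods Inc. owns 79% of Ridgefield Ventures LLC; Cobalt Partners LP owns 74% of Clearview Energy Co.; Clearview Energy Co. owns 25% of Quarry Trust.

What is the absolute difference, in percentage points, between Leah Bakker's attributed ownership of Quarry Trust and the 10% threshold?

Chain via Ashford Foods Inc. → Ridgefield Ventures LLC → Granite Realty LP (R1): 47% × 79% × 17% × 61% = 3.850381% of Quarry Trust.
Chain via Copperline Manufacturing Inc. → Cobalt Partners LP → Clearview Energy Co. (R1): 69% × 74% × 74% × 25% = 9.4461% of Quarry Trust.
Aggregating (R2): 3.850381% + 9.4461% = 13.296481%.
13.296481% exceeds the 10% threshold by 3.296481 percentage points.

3.296481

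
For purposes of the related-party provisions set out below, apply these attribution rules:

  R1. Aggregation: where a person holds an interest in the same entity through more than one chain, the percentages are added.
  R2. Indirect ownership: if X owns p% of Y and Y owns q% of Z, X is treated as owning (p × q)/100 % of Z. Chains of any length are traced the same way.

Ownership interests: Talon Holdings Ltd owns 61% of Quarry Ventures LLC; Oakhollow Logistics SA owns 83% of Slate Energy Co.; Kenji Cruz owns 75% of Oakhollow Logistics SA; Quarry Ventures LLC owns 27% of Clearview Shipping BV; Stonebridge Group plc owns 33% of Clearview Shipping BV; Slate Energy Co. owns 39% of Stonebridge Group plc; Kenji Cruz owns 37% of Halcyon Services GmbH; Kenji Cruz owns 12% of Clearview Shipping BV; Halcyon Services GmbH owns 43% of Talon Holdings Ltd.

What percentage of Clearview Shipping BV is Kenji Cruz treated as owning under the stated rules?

22.631952%

Chain via Halcyon Services GmbH → Talon Holdings Ltd → Quarry Ventures LLC (R2): 37% × 43% × 61% × 27% = 2.620377% of Clearview Shipping BV.
Chain via Oakhollow Logistics SA → Slate Energy Co. → Stonebridge Group plc (R2): 75% × 83% × 39% × 33% = 8.011575% of Clearview Shipping BV.
Direct interest in Clearview Shipping BV: 12%.
Aggregating (R1): 2.620377% + 8.011575% + 12% = 22.631952%.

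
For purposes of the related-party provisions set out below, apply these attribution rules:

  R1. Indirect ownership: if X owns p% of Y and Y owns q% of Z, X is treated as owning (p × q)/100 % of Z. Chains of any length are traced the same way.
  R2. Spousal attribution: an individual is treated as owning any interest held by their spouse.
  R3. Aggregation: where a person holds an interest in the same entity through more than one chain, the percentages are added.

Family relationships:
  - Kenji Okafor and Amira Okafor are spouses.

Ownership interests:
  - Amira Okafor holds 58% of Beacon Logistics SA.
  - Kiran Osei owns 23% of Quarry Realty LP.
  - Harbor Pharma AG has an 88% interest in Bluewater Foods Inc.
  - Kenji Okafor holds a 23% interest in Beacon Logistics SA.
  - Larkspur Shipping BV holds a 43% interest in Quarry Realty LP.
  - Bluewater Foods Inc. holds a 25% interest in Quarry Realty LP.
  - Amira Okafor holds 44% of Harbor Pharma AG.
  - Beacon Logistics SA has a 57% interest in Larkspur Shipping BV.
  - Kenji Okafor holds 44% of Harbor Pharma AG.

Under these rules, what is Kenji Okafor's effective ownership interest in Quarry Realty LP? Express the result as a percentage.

By spousal attribution (R2), Kenji Okafor is treated as also owning Amira Okafor's interest in Harbor Pharma AG, giving 44% + 44% = 88%.
By spousal attribution (R2), Kenji Okafor is treated as also owning Amira Okafor's interest in Beacon Logistics SA, giving 23% + 58% = 81%.
Chain via Harbor Pharma AG → Bluewater Foods Inc. (R1): 88% × 88% × 25% = 19.36% of Quarry Realty LP.
Chain via Beacon Logistics SA → Larkspur Shipping BV (R1): 81% × 57% × 43% = 19.8531% of Quarry Realty LP.
Aggregating (R3): 19.36% + 19.8531% = 39.2131%.

39.2131%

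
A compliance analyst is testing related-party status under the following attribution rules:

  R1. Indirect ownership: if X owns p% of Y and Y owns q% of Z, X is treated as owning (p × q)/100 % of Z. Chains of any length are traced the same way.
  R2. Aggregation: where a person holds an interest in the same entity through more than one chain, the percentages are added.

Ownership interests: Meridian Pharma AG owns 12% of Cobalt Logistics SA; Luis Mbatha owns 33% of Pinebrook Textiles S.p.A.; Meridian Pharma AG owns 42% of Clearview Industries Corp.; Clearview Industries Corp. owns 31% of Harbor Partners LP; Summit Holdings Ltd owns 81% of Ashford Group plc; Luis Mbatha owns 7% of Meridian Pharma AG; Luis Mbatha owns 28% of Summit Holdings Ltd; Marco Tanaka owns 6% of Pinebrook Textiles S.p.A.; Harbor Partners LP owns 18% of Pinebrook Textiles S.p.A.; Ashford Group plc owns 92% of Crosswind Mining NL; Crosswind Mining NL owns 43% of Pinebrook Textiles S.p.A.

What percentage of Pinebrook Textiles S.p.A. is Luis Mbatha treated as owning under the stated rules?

42.13626%

Chain via Meridian Pharma AG → Clearview Industries Corp. → Harbor Partners LP (R1): 7% × 42% × 31% × 18% = 0.164052% of Pinebrook Textiles S.p.A.
Chain via Summit Holdings Ltd → Ashford Group plc → Crosswind Mining NL (R1): 28% × 81% × 92% × 43% = 8.972208% of Pinebrook Textiles S.p.A.
Direct interest in Pinebrook Textiles S.p.A: 33%.
Aggregating (R2): 0.164052% + 8.972208% + 33% = 42.13626%.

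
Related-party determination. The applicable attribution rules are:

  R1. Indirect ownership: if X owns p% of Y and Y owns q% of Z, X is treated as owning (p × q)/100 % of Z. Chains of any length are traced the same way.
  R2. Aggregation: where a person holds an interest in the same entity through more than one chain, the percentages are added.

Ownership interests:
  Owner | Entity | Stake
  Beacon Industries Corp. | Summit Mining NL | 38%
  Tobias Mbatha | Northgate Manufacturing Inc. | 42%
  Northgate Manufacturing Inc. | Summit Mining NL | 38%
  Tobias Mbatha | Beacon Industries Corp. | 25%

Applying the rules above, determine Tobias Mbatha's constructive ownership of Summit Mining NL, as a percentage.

25.46%

Chain via Beacon Industries Corp. (R1): 25% × 38% = 9.5% of Summit Mining NL.
Chain via Northgate Manufacturing Inc. (R1): 42% × 38% = 15.96% of Summit Mining NL.
Aggregating (R2): 9.5% + 15.96% = 25.46%.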